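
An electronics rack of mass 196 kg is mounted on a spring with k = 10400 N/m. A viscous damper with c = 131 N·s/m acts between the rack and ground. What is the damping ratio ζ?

0.0459

ω_n = √(k/m) = √(10400/196) = 7.284 rad/s.
Critical damping c_c = 2√(k·m) = 2√(10400 × 196) = 2855 N·s/m, so ζ = c/c_c = 131/2855 = 0.04588.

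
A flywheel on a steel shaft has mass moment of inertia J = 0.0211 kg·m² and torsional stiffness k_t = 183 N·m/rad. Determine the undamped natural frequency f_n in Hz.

ω_n = √(k_t/J) = √(183/0.0211) = √8673 = 93.13 rad/s.
f_n = ω_n/(2π) = 93.13/6.283 = 14.82 Hz.

14.8 Hz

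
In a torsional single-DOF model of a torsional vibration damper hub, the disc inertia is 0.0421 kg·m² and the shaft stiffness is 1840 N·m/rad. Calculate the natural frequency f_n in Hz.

33.3 Hz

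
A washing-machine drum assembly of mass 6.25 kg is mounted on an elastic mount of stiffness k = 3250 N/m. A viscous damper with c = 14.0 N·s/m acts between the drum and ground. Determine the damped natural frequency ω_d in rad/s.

ω_n = √(k/m) = √(3250/6.25) = 22.80 rad/s.
Critical damping c_c = 2√(k·m) = 2√(3250 × 6.25) = 285.0 N·s/m, so ζ = c/c_c = 14.0/285.0 = 0.04912.
ω_d = ω_n√(1 − ζ²) = 22.80 × √(1 − 0.00241) = 22.78 rad/s.

22.8 rad/s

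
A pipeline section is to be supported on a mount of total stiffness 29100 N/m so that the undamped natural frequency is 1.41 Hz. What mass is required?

371 kg

ω_n = 2πf_n = 2π × 1.41 = 8.859 rad/s.
m = k/ω_n² = 29100/8.859² = 29100/78.49 = 370.8 kg.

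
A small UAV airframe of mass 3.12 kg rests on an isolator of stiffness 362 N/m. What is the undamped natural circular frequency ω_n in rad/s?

ω_n = √(k/m) = √(362.0/3.12) = √116.0 = 10.77 rad/s.

10.8 rad/s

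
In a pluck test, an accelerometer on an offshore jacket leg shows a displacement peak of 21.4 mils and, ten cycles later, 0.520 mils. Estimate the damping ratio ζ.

0.0591

Logarithmic decrement δ = (1/n)·ln(x₀/x_n) = (1/10)·ln(21.4/0.520) = (1/10)·ln(41.15) = 0.3717.
ζ = δ/√(4π² + δ²) = 0.3717/√(39.48 + 0.138) = 0.3717/6.294 = 0.05906.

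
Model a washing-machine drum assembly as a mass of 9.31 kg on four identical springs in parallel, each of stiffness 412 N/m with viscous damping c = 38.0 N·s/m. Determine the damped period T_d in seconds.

0.478 s

Parallel springs add: k_eq = 4 × 412 = 1648 N/m.
ω_n = √(k_eq/m) = √(1648/9.31) = 13.30 rad/s.
Critical damping c_c = 2√(k_eq·m) = 2√(1648 × 9.31) = 247.7 N·s/m, so ζ = c/c_c = 38.0/247.7 = 0.1534.
ω_d = ω_n√(1 − ζ²) = 13.30 × √(1 − 0.0235) = 13.15 rad/s.
T_d = 2π/ω_d = 0.4779 s.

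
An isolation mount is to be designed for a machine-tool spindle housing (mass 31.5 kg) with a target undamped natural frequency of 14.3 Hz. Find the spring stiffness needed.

ω_n = 2πf_n = 2π × 14.3 = 89.85 rad/s.
k = m·ω_n² = 31.5 × 89.85² = 31.5 × 8073 = 254300 N/m.

254000 N/m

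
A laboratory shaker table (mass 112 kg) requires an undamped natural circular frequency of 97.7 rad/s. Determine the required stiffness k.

1070000 N/m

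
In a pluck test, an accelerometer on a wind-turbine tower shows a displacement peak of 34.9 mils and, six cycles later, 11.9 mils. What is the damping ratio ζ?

0.0285

Logarithmic decrement δ = (1/n)·ln(x₀/x_n) = (1/6)·ln(34.9/11.9) = (1/6)·ln(2.933) = 0.1793.
ζ = δ/√(4π² + δ²) = 0.1793/√(39.48 + 0.0322) = 0.1793/6.286 = 0.02853.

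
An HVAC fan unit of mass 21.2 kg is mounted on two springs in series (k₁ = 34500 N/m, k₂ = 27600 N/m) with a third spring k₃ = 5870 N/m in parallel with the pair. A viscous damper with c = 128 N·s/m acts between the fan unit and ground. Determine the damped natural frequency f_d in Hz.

Series pair: k_s = k₁k₂/(k₁+k₂) = (34500)(27600)/(34500 + 27600) = 15330 N/m. In parallel with k₃: k_eq = 15330 + 5870 = 21200 N/m.
ω_n = √(k_eq/m) = √(21200/21.2) = 31.63 rad/s.
Critical damping c_c = 2√(k_eq·m) = 2√(21200 × 21.2) = 1341 N·s/m, so ζ = c/c_c = 128/1341 = 0.09546.
ω_d = ω_n√(1 − ζ²) = 31.63 × √(1 − 0.00911) = 31.48 rad/s.
f_d = ω_d/(2π) = 5.010 Hz.

5.01 Hz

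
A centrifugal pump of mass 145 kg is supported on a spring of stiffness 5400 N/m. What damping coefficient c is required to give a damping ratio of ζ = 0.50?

885 N·s/m

c_c = 2√(k·m) = 2√(5400 × 145) = 1770 N·s/m.
c = ζ·c_c = 0.50 × 1770 = 884.9 N·s/m.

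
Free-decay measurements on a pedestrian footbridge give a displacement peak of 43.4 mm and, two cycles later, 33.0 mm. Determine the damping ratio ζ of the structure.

0.0218

Logarithmic decrement δ = (1/n)·ln(x₀/x_n) = (1/2)·ln(43.4/33.0) = (1/2)·ln(1.315) = 0.1370.
ζ = δ/√(4π² + δ²) = 0.1370/√(39.48 + 0.0188) = 0.1370/6.285 = 0.02180.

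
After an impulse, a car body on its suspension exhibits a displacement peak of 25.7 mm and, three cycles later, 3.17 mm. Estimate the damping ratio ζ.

Logarithmic decrement δ = (1/n)·ln(x₀/x_n) = (1/3)·ln(25.7/3.17) = (1/3)·ln(8.107) = 0.6976.
ζ = δ/√(4π² + δ²) = 0.6976/√(39.48 + 0.487) = 0.6976/6.322 = 0.1103.

0.110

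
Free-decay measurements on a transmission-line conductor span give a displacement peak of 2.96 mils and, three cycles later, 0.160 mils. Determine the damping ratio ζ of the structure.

0.153

Logarithmic decrement δ = (1/n)·ln(x₀/x_n) = (1/3)·ln(2.96/0.160) = (1/3)·ln(18.50) = 0.9726.
ζ = δ/√(4π² + δ²) = 0.9726/√(39.48 + 0.946) = 0.9726/6.358 = 0.1530.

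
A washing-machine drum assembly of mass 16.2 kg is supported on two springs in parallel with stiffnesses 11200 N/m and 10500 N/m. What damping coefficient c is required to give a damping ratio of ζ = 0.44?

Parallel springs add: k_eq = 11200 + 10500 = 21700 N/m.
c_c = 2√(k_eq·m) = 2√(21700 × 16.2) = 1186 N·s/m.
c = ζ·c_c = 0.44 × 1186 = 521.8 N·s/m.

522 N·s/m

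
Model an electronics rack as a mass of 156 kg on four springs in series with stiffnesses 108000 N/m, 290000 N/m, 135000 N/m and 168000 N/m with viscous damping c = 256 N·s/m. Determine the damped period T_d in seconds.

Series springs: 1/k_eq = 1/108000 + 1/290000 + 1/135000 + 1/168000 = 2.607×10^-5, so k_eq = 38360 N/m.
ω_n = √(k_eq/m) = √(38360/156) = 15.68 rad/s.
Critical damping c_c = 2√(k_eq·m) = 2√(38360 × 156) = 4893 N·s/m, so ζ = c/c_c = 256/4893 = 0.05232.
ω_d = ω_n√(1 − ζ²) = 15.68 × √(1 − 0.00274) = 15.66 rad/s.
T_d = 2π/ω_d = 0.4012 s.

0.401 s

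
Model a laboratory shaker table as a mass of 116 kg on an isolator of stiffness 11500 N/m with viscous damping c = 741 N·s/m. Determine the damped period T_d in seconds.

ω_n = √(k/m) = √(11500/116) = 9.957 rad/s.
Critical damping c_c = 2√(k·m) = 2√(11500 × 116) = 2310 N·s/m, so ζ = c/c_c = 741/2310 = 0.3208.
ω_d = ω_n√(1 − ζ²) = 9.957 × √(1 − 0.103) = 9.431 rad/s.
T_d = 2π/ω_d = 0.6663 s.

0.666 s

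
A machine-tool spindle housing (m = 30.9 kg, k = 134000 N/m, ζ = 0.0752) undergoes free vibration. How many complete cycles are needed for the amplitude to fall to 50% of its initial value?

Logarithmic decrement δ = 2πζ/√(1 − ζ²) = 2π × 0.07520/√(1 − 0.00566) = 0.4738.
x_n/x₀ = e^(−nδ) ≤ 0.5; take ln: n ≥ ln(1/0.5)/δ = 0.6931/0.4738 = 1.463.
So 2 complete cycles are required.

2 cycles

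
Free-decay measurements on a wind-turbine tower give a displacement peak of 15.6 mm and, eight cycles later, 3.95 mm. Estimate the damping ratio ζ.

Logarithmic decrement δ = (1/n)·ln(x₀/x_n) = (1/8)·ln(15.6/3.95) = (1/8)·ln(3.949) = 0.1717.
ζ = δ/√(4π² + δ²) = 0.1717/√(39.48 + 0.0295) = 0.1717/6.286 = 0.02732.

0.0273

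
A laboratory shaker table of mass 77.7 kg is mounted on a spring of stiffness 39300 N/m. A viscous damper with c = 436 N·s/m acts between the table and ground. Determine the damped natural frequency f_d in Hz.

3.55 Hz

ω_n = √(k/m) = √(39300/77.7) = 22.49 rad/s.
Critical damping c_c = 2√(k·m) = 2√(39300 × 77.7) = 3495 N·s/m, so ζ = c/c_c = 436/3495 = 0.1248.
ω_d = ω_n√(1 − ζ²) = 22.49 × √(1 − 0.0156) = 22.31 rad/s.
f_d = ω_d/(2π) = 3.551 Hz.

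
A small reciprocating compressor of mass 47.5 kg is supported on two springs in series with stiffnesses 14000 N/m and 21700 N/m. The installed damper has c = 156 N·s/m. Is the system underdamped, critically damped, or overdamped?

underdamped

Series springs: 1/k_eq = 1/14000 + 1/21700 = 0.0001175, so k_eq = 8510 N/m.
c_c = 2√(k_eq·m) = 1272 N·s/m; ζ = c/c_c = 156/1272 = 0.123.
Since ζ < 1 the system is underdamped.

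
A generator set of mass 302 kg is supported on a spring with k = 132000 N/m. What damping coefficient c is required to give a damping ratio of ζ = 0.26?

c_c = 2√(k·m) = 2√(132000 × 302) = 12630 N·s/m.
c = ζ·c_c = 0.26 × 12630 = 3283 N·s/m.

3280 N·s/m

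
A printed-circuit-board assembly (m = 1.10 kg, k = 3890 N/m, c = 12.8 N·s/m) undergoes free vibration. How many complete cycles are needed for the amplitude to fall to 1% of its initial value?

8 cycles

ζ = c/(2√(km)) = 12.8/(2√(3890 × 1.10)) = 12.8/130.8 = 0.09784.
Logarithmic decrement δ = 2πζ/√(1 − ζ²) = 2π × 0.09784/√(1 − 0.00957) = 0.6177.
x_n/x₀ = e^(−nδ) ≤ 0.01; take ln: n ≥ ln(1/0.01)/δ = 4.605/0.6177 = 7.455.
So 8 complete cycles are required.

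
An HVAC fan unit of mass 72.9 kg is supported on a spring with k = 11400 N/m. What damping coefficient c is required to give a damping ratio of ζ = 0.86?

1570 N·s/m

c_c = 2√(k·m) = 2√(11400 × 72.9) = 1823 N·s/m.
c = ζ·c_c = 0.86 × 1823 = 1568 N·s/m.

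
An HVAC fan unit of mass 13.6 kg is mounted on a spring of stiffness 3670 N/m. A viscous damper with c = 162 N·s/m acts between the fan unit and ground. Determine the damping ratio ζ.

0.363

ω_n = √(k/m) = √(3670/13.6) = 16.43 rad/s.
Critical damping c_c = 2√(k·m) = 2√(3670 × 13.6) = 446.8 N·s/m, so ζ = c/c_c = 162/446.8 = 0.3626.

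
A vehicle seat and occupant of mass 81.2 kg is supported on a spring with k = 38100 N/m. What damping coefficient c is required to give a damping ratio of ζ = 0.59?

2080 N·s/m

c_c = 2√(k·m) = 2√(38100 × 81.2) = 3518 N·s/m.
c = ζ·c_c = 0.59 × 3518 = 2075 N·s/m.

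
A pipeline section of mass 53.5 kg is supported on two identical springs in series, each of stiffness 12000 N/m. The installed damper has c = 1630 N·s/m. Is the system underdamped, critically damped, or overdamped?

overdamped

Series springs: 1/k_eq = 2/12000, so k_eq = 12000/2 = 6000 N/m.
c_c = 2√(k_eq·m) = 1133 N·s/m; ζ = c/c_c = 1630/1133 = 1.44.
Since ζ > 1 the system is overdamped.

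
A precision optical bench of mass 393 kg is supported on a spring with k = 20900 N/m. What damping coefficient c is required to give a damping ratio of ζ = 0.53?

3040 N·s/m

c_c = 2√(k·m) = 2√(20900 × 393) = 5732 N·s/m.
c = ζ·c_c = 0.53 × 5732 = 3038 N·s/m.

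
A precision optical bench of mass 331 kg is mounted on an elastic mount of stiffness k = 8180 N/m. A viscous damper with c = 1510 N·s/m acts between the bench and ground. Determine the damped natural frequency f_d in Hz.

0.703 Hz

ω_n = √(k/m) = √(8180/331) = 4.971 rad/s.
Critical damping c_c = 2√(k·m) = 2√(8180 × 331) = 3291 N·s/m, so ζ = c/c_c = 1510/3291 = 0.4588.
ω_d = ω_n√(1 − ζ²) = 4.971 × √(1 − 0.211) = 4.417 rad/s.
f_d = ω_d/(2π) = 0.7030 Hz.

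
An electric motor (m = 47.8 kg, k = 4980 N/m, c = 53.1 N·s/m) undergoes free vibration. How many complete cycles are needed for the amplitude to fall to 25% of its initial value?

ζ = c/(2√(km)) = 53.1/(2√(4980 × 47.8)) = 53.1/975.8 = 0.05442.
Logarithmic decrement δ = 2πζ/√(1 − ζ²) = 2π × 0.05442/√(1 − 0.00296) = 0.3424.
x_n/x₀ = e^(−nδ) ≤ 0.25; take ln: n ≥ ln(1/0.25)/δ = 1.386/0.3424 = 4.049.
So 5 complete cycles are required.

5 cycles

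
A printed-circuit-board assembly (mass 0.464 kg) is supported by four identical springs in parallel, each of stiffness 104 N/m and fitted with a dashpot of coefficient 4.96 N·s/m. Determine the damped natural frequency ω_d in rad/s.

29.5 rad/s

Parallel springs add: k_eq = 4 × 104 = 416.0 N/m.
ω_n = √(k_eq/m) = √(416.0/0.464) = 29.94 rad/s.
Critical damping c_c = 2√(k_eq·m) = 2√(416.0 × 0.464) = 27.79 N·s/m, so ζ = c/c_c = 4.96/27.79 = 0.1785.
ω_d = ω_n√(1 − ζ²) = 29.94 × √(1 − 0.0319) = 29.46 rad/s.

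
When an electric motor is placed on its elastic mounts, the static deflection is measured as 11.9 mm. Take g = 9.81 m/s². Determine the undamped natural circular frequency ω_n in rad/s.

28.7 rad/s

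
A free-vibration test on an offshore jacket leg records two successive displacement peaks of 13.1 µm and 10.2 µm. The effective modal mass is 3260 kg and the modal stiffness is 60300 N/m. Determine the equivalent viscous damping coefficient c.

Logarithmic decrement δ = (1/n)·ln(x₀/x_n) = (1/1)·ln(13.1/10.2) = (1/1)·ln(1.284) = 0.2502.
ζ = δ/√(4π² + δ²) = 0.2502/√(39.48 + 0.0626) = 0.2502/6.288 = 0.03979.
c = ζ · 2√(km) = 0.03979 × 2√(60300 × 3260) = 0.03979 × 28040 = 1116 N·s/m.

1120 N·s/m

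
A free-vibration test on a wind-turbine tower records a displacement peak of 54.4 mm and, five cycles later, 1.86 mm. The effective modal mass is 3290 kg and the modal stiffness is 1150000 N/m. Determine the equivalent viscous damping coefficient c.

13100 N·s/m

Logarithmic decrement δ = (1/n)·ln(x₀/x_n) = (1/5)·ln(54.4/1.86) = (1/5)·ln(29.25) = 0.6752.
ζ = δ/√(4π² + δ²) = 0.6752/√(39.48 + 0.456) = 0.6752/6.319 = 0.1068.
c = ζ · 2√(km) = 0.1068 × 2√(1150000 × 3290) = 0.1068 × 123000 = 13140 N·s/m.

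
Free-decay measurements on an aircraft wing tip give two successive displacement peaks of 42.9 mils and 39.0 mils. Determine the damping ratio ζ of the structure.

0.0152

Logarithmic decrement δ = (1/n)·ln(x₀/x_n) = (1/1)·ln(42.9/39.0) = (1/1)·ln(1.100) = 0.09531.
ζ = δ/√(4π² + δ²) = 0.09531/√(39.48 + 0.00908) = 0.09531/6.284 = 0.01517.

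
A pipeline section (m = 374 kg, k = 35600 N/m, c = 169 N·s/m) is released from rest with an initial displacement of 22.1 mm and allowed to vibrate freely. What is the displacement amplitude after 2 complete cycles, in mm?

16.5 mm

ζ = c/(2√(km)) = 169/(2√(35600 × 374)) = 169/7298 = 0.02316.
Logarithmic decrement δ = 2πζ/√(1 − ζ²) = 2π × 0.02316/√(1 − 0.000536) = 0.1455.
After n cycles, x_n/x₀ = e^(−nδ), so x_2 = 22.1 × e^(−2 × 0.1455) = 22.1 × 0.7475 = 16.52 mm.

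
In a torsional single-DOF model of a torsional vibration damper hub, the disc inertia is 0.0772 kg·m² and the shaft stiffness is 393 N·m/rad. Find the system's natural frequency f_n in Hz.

ω_n = √(k_t/J) = √(393/0.0772) = √5091 = 71.35 rad/s.
f_n = ω_n/(2π) = 71.35/6.283 = 11.36 Hz.

11.4 Hz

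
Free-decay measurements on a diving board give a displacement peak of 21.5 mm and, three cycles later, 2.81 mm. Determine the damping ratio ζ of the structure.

Logarithmic decrement δ = (1/n)·ln(x₀/x_n) = (1/3)·ln(21.5/2.81) = (1/3)·ln(7.651) = 0.6783.
ζ = δ/√(4π² + δ²) = 0.6783/√(39.48 + 0.460) = 0.6783/6.320 = 0.1073.

0.107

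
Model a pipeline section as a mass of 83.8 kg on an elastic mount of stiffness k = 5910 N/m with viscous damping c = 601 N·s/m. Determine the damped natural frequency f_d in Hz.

1.21 Hz

ω_n = √(k/m) = √(5910/83.8) = 8.398 rad/s.
Critical damping c_c = 2√(k·m) = 2√(5910 × 83.8) = 1407 N·s/m, so ζ = c/c_c = 601/1407 = 0.4270.
ω_d = ω_n√(1 − ζ²) = 8.398 × √(1 − 0.182) = 7.594 rad/s.
f_d = ω_d/(2π) = 1.209 Hz.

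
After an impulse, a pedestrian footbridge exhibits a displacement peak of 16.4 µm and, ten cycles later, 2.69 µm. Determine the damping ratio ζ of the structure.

Logarithmic decrement δ = (1/n)·ln(x₀/x_n) = (1/10)·ln(16.4/2.69) = (1/10)·ln(6.097) = 0.1808.
ζ = δ/√(4π² + δ²) = 0.1808/√(39.48 + 0.0327) = 0.1808/6.286 = 0.02876.

0.0288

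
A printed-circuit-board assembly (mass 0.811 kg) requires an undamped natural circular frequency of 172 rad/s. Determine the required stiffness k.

k = m·ω_n² = 0.811 × 172.0² = 0.811 × 29580 = 23990 N/m.

24000 N/m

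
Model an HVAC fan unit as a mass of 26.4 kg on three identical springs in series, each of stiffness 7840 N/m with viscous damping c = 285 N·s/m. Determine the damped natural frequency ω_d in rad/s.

8.36 rad/s

Series springs: 1/k_eq = 3/7840, so k_eq = 7840/3 = 2613 N/m.
ω_n = √(k_eq/m) = √(2613/26.4) = 9.949 rad/s.
Critical damping c_c = 2√(k_eq·m) = 2√(2613 × 26.4) = 525.3 N·s/m, so ζ = c/c_c = 285/525.3 = 0.5425.
ω_d = ω_n√(1 − ζ²) = 9.949 × √(1 − 0.294) = 8.358 rad/s.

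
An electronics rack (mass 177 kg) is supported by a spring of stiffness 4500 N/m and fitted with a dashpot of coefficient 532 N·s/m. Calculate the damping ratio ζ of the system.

ω_n = √(k/m) = √(4500/177) = 5.042 rad/s.
Critical damping c_c = 2√(k·m) = 2√(4500 × 177) = 1785 N·s/m, so ζ = c/c_c = 532/1785 = 0.2980.

0.298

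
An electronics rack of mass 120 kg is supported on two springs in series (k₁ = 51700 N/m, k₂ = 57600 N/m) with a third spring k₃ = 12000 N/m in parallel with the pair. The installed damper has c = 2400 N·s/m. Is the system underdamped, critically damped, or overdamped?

underdamped

Series pair: k_s = k₁k₂/(k₁+k₂) = (51700)(57600)/(51700 + 57600) = 27250 N/m. In parallel with k₃: k_eq = 27250 + 12000 = 39250 N/m.
c_c = 2√(k_eq·m) = 4340 N·s/m; ζ = c/c_c = 2400/4340 = 0.553.
Since ζ < 1 the system is underdamped.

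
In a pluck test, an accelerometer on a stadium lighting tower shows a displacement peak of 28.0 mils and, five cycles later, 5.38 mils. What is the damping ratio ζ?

Logarithmic decrement δ = (1/n)·ln(x₀/x_n) = (1/5)·ln(28.0/5.38) = (1/5)·ln(5.204) = 0.3299.
ζ = δ/√(4π² + δ²) = 0.3299/√(39.48 + 0.109) = 0.3299/6.292 = 0.05243.

0.0524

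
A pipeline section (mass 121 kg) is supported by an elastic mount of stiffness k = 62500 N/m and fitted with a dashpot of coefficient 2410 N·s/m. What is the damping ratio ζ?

ω_n = √(k/m) = √(62500/121) = 22.73 rad/s.
Critical damping c_c = 2√(k·m) = 2√(62500 × 121) = 5500 N·s/m, so ζ = c/c_c = 2410/5500 = 0.4382.

0.438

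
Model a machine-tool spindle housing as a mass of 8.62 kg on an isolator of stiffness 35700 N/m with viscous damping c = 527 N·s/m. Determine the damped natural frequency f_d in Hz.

9.01 Hz

ω_n = √(k/m) = √(35700/8.62) = 64.35 rad/s.
Critical damping c_c = 2√(k·m) = 2√(35700 × 8.62) = 1109 N·s/m, so ζ = c/c_c = 527/1109 = 0.4750.
ω_d = ω_n√(1 − ζ²) = 64.35 × √(1 − 0.226) = 56.63 rad/s.
f_d = ω_d/(2π) = 9.013 Hz.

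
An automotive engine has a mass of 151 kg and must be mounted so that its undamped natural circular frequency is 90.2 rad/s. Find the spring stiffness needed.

k = m·ω_n² = 151 × 90.20² = 151 × 8136 = 1229000 N/m.

1230000 N/m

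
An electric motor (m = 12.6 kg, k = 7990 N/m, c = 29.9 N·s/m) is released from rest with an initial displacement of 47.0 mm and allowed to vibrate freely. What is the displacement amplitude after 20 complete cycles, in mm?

0.125 mm

ζ = c/(2√(km)) = 29.9/(2√(7990 × 12.6)) = 29.9/634.6 = 0.04712.
Logarithmic decrement δ = 2πζ/√(1 − ζ²) = 2π × 0.04712/√(1 − 0.00222) = 0.2964.
After n cycles, x_n/x₀ = e^(−nδ), so x_20 = 47.0 × e^(−20 × 0.2964) = 47.0 × 0.002665 = 0.1253 mm.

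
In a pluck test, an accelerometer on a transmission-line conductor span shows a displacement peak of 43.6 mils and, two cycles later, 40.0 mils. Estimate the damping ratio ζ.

Logarithmic decrement δ = (1/n)·ln(x₀/x_n) = (1/2)·ln(43.6/40.0) = (1/2)·ln(1.090) = 0.04309.
ζ = δ/√(4π² + δ²) = 0.04309/√(39.48 + 0.00186) = 0.04309/6.283 = 0.006858.

0.00686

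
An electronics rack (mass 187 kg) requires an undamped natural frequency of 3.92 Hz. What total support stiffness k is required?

113000 N/m

ω_n = 2πf_n = 2π × 3.92 = 24.63 rad/s.
k = m·ω_n² = 187 × 24.63² = 187 × 606.6 = 113400 N/m.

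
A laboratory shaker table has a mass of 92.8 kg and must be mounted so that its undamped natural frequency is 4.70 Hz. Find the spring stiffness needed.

80900 N/m

ω_n = 2πf_n = 2π × 4.70 = 29.53 rad/s.
k = m·ω_n² = 92.8 × 29.53² = 92.8 × 872.1 = 80930 N/m.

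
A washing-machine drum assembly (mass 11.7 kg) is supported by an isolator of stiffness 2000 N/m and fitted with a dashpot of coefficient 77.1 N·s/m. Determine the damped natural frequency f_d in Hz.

ω_n = √(k/m) = √(2000/11.7) = 13.07 rad/s.
Critical damping c_c = 2√(k·m) = 2√(2000 × 11.7) = 305.9 N·s/m, so ζ = c/c_c = 77.1/305.9 = 0.2520.
ω_d = ω_n√(1 − ζ²) = 13.07 × √(1 − 0.0635) = 12.65 rad/s.
f_d = ω_d/(2π) = 2.014 Hz.

2.01 Hz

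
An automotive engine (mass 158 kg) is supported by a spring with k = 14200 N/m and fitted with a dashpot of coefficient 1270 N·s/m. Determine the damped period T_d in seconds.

0.732 s

ω_n = √(k/m) = √(14200/158) = 9.480 rad/s.
Critical damping c_c = 2√(k·m) = 2√(14200 × 158) = 2996 N·s/m, so ζ = c/c_c = 1270/2996 = 0.4239.
ω_d = ω_n√(1 − ζ²) = 9.480 × √(1 − 0.180) = 8.586 rad/s.
T_d = 2π/ω_d = 0.7318 s.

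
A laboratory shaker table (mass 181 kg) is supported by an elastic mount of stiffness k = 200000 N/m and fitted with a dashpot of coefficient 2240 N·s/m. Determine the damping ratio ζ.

0.186

ω_n = √(k/m) = √(200000/181) = 33.24 rad/s.
Critical damping c_c = 2√(k·m) = 2√(200000 × 181) = 12030 N·s/m, so ζ = c/c_c = 2240/12030 = 0.1862.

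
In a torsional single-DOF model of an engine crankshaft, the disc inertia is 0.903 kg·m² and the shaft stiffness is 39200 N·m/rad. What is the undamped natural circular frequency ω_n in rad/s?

ω_n = √(k_t/J) = √(39200/0.903) = √43410 = 208.4 rad/s.

208 rad/s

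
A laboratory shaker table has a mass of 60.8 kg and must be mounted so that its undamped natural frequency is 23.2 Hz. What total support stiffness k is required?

ω_n = 2πf_n = 2π × 23.2 = 145.8 rad/s.
k = m·ω_n² = 60.8 × 145.8² = 60.8 × 21250 = 1292000 N/m.

1290000 N/m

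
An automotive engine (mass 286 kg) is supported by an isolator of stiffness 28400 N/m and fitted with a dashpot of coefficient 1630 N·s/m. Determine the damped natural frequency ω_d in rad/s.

9.55 rad/s

ω_n = √(k/m) = √(28400/286) = 9.965 rad/s.
Critical damping c_c = 2√(k·m) = 2√(28400 × 286) = 5700 N·s/m, so ζ = c/c_c = 1630/5700 = 0.2860.
ω_d = ω_n√(1 − ζ²) = 9.965 × √(1 − 0.0818) = 9.549 rad/s.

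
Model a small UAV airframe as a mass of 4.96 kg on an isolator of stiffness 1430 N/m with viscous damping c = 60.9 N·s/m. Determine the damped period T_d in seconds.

0.397 s

ω_n = √(k/m) = √(1430/4.96) = 16.98 rad/s.
Critical damping c_c = 2√(k·m) = 2√(1430 × 4.96) = 168.4 N·s/m, so ζ = c/c_c = 60.9/168.4 = 0.3616.
ω_d = ω_n√(1 − ζ²) = 16.98 × √(1 − 0.131) = 15.83 rad/s.
T_d = 2π/ω_d = 0.3969 s.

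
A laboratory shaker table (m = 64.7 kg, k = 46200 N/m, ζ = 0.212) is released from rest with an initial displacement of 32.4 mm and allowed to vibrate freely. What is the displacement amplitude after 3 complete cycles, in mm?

0.543 mm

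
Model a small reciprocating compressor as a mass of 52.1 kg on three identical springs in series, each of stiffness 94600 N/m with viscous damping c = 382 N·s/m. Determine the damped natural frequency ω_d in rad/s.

24.3 rad/s

Series springs: 1/k_eq = 3/94600, so k_eq = 94600/3 = 31530 N/m.
ω_n = √(k_eq/m) = √(31530/52.1) = 24.60 rad/s.
Critical damping c_c = 2√(k_eq·m) = 2√(31530 × 52.1) = 2564 N·s/m, so ζ = c/c_c = 382/2564 = 0.1490.
ω_d = ω_n√(1 − ζ²) = 24.60 × √(1 − 0.0222) = 24.33 rad/s.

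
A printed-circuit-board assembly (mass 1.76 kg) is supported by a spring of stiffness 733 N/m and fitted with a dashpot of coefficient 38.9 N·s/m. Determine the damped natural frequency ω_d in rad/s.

ω_n = √(k/m) = √(733.0/1.76) = 20.41 rad/s.
Critical damping c_c = 2√(k·m) = 2√(733.0 × 1.76) = 71.84 N·s/m, so ζ = c/c_c = 38.9/71.84 = 0.5415.
ω_d = ω_n√(1 − ζ²) = 20.41 × √(1 − 0.293) = 17.16 rad/s.

17.2 rad/s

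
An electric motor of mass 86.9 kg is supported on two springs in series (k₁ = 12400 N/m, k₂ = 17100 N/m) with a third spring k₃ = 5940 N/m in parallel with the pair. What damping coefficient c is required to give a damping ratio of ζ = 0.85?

1820 N·s/m

Series pair: k_s = k₁k₂/(k₁+k₂) = (12400)(17100)/(12400 + 17100) = 7188 N/m. In parallel with k₃: k_eq = 7188 + 5940 = 13130 N/m.
c_c = 2√(k_eq·m) = 2√(13130 × 86.9) = 2136 N·s/m.
c = ζ·c_c = 0.85 × 2136 = 1816 N·s/m.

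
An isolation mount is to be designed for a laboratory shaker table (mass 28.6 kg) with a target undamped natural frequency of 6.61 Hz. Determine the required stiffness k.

ω_n = 2πf_n = 2π × 6.61 = 41.53 rad/s.
k = m·ω_n² = 28.6 × 41.53² = 28.6 × 1725 = 49330 N/m.

49300 N/m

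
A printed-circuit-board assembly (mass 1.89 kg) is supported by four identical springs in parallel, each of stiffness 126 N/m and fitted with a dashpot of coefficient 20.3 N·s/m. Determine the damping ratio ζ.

Parallel springs add: k_eq = 4 × 126 = 504.0 N/m.
ω_n = √(k_eq/m) = √(504.0/1.89) = 16.33 rad/s.
Critical damping c_c = 2√(k_eq·m) = 2√(504.0 × 1.89) = 61.73 N·s/m, so ζ = c/c_c = 20.3/61.73 = 0.3289.

0.329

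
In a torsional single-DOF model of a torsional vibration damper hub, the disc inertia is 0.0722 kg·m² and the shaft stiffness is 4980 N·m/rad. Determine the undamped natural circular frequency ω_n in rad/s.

263 rad/s

ω_n = √(k_t/J) = √(4980/0.0722) = √68980 = 262.6 rad/s.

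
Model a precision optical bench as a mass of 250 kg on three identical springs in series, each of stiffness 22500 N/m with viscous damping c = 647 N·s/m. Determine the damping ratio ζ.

Series springs: 1/k_eq = 3/22500, so k_eq = 22500/3 = 7500 N/m.
ω_n = √(k_eq/m) = √(7500/250) = 5.477 rad/s.
Critical damping c_c = 2√(k_eq·m) = 2√(7500 × 250) = 2739 N·s/m, so ζ = c/c_c = 647/2739 = 0.2363.

0.236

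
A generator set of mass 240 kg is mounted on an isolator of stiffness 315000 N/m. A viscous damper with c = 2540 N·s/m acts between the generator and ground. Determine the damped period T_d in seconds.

ω_n = √(k/m) = √(315000/240) = 36.23 rad/s.
Critical damping c_c = 2√(k·m) = 2√(315000 × 240) = 17390 N·s/m, so ζ = c/c_c = 2540/17390 = 0.1461.
ω_d = ω_n√(1 − ζ²) = 36.23 × √(1 − 0.0213) = 35.84 rad/s.
T_d = 2π/ω_d = 0.1753 s.

0.175 s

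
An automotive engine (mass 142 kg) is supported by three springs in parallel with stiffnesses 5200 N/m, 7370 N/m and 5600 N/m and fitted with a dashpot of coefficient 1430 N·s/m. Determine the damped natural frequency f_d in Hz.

Parallel springs add: k_eq = 5200 + 7370 + 5600 = 18170 N/m.
ω_n = √(k_eq/m) = √(18170/142) = 11.31 rad/s.
Critical damping c_c = 2√(k_eq·m) = 2√(18170 × 142) = 3213 N·s/m, so ζ = c/c_c = 1430/3213 = 0.4451.
ω_d = ω_n√(1 − ζ²) = 11.31 × √(1 − 0.198) = 10.13 rad/s.
f_d = ω_d/(2π) = 1.612 Hz.

1.61 Hz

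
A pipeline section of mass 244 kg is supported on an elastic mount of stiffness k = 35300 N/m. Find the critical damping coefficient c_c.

c_c = 2√(k·m) = 2√(35300 × 244) = 2 × 2935 = 5870 N·s/m.

5870 N·s/m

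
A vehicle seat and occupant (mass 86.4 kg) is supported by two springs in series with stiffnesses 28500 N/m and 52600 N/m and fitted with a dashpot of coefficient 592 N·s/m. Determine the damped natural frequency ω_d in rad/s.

Series springs: 1/k_eq = 1/28500 + 1/52600 = 5.410×10^-5, so k_eq = 18480 N/m.
ω_n = √(k_eq/m) = √(18480/86.4) = 14.63 rad/s.
Critical damping c_c = 2√(k_eq·m) = 2√(18480 × 86.4) = 2528 N·s/m, so ζ = c/c_c = 592/2528 = 0.2342.
ω_d = ω_n√(1 − ζ²) = 14.63 × √(1 − 0.0549) = 14.22 rad/s.

14.2 rad/s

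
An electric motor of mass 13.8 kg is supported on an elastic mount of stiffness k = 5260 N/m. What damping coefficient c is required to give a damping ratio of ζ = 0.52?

280 N·s/m

c_c = 2√(k·m) = 2√(5260 × 13.8) = 538.8 N·s/m.
c = ζ·c_c = 0.52 × 538.8 = 280.2 N·s/m.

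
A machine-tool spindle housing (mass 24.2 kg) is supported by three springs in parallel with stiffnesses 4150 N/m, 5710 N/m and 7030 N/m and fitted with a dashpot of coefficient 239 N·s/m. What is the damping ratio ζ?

0.187

Parallel springs add: k_eq = 4150 + 5710 + 7030 = 16890 N/m.
ω_n = √(k_eq/m) = √(16890/24.2) = 26.42 rad/s.
Critical damping c_c = 2√(k_eq·m) = 2√(16890 × 24.2) = 1279 N·s/m, so ζ = c/c_c = 239/1279 = 0.1869.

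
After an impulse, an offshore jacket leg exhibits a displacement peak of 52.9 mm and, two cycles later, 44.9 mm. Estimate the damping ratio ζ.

0.0130

Logarithmic decrement δ = (1/n)·ln(x₀/x_n) = (1/2)·ln(52.9/44.9) = (1/2)·ln(1.178) = 0.08198.
ζ = δ/√(4π² + δ²) = 0.08198/√(39.48 + 0.00672) = 0.08198/6.284 = 0.01305.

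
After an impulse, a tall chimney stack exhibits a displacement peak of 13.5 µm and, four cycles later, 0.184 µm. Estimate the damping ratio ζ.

Logarithmic decrement δ = (1/n)·ln(x₀/x_n) = (1/4)·ln(13.5/0.184) = (1/4)·ln(73.37) = 1.074.
ζ = δ/√(4π² + δ²) = 1.074/√(39.48 + 1.15) = 1.074/6.374 = 0.1685.

0.168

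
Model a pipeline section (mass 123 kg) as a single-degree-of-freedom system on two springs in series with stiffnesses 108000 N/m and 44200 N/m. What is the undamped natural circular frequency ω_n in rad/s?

16.0 rad/s

Series springs: 1/k_eq = 1/108000 + 1/44200 = 3.188×10^-5, so k_eq = 31360 N/m.
ω_n = √(k_eq/m) = √(31360/123) = √255.0 = 15.97 rad/s.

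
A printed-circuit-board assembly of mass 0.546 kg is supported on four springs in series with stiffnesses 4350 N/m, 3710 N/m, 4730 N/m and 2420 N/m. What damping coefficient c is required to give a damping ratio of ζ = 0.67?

29.5 N·s/m

Series springs: 1/k_eq = 1/4350 + 1/3710 + 1/4730 + 1/2420 = 0.001124, so k_eq = 889.6 N/m.
c_c = 2√(k_eq·m) = 2√(889.6 × 0.546) = 44.08 N·s/m.
c = ζ·c_c = 0.67 × 44.08 = 29.53 N·s/m.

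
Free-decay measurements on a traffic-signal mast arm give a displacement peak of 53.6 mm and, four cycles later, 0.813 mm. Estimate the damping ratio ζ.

0.164

Logarithmic decrement δ = (1/n)·ln(x₀/x_n) = (1/4)·ln(53.6/0.813) = (1/4)·ln(65.93) = 1.047.
ζ = δ/√(4π² + δ²) = 1.047/√(39.48 + 1.10) = 1.047/6.370 = 0.1644.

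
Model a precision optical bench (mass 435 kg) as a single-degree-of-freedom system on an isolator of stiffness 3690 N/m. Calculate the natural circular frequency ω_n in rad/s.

2.91 rad/s

ω_n = √(k/m) = √(3690/435) = √8.483 = 2.913 rad/s.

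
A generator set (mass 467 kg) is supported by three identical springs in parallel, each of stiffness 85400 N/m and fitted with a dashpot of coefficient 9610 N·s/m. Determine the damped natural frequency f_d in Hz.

3.35 Hz

Parallel springs add: k_eq = 3 × 85400 = 256200 N/m.
ω_n = √(k_eq/m) = √(256200/467) = 23.42 rad/s.
Critical damping c_c = 2√(k_eq·m) = 2√(256200 × 467) = 21880 N·s/m, so ζ = c/c_c = 9610/21880 = 0.4393.
ω_d = ω_n√(1 − ζ²) = 23.42 × √(1 − 0.193) = 21.04 rad/s.
f_d = ω_d/(2π) = 3.349 Hz.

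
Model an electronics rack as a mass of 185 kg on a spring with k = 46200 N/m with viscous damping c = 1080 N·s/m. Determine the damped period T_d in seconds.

ω_n = √(k/m) = √(46200/185) = 15.80 rad/s.
Critical damping c_c = 2√(k·m) = 2√(46200 × 185) = 5847 N·s/m, so ζ = c/c_c = 1080/5847 = 0.1847.
ω_d = ω_n√(1 − ζ²) = 15.80 × √(1 − 0.0341) = 15.53 rad/s.
T_d = 2π/ω_d = 0.4046 s.

0.405 s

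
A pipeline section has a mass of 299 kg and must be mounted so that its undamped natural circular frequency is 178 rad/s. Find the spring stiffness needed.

9470000 N/m

k = m·ω_n² = 299 × 178.0² = 299 × 31680 = 9474000 N/m.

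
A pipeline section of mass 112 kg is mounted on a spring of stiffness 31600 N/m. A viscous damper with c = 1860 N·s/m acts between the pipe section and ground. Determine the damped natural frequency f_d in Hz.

ω_n = √(k/m) = √(31600/112) = 16.80 rad/s.
Critical damping c_c = 2√(k·m) = 2√(31600 × 112) = 3763 N·s/m, so ζ = c/c_c = 1860/3763 = 0.4943.
ω_d = ω_n√(1 − ζ²) = 16.80 × √(1 − 0.244) = 14.60 rad/s.
f_d = ω_d/(2π) = 2.324 Hz.

2.32 Hz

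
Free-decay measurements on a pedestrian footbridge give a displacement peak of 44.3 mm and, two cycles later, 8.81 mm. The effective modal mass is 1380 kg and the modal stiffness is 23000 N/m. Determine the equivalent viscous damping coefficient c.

1440 N·s/m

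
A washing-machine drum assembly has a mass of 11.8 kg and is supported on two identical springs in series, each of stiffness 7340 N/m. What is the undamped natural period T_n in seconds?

Series springs: 1/k_eq = 2/7340, so k_eq = 7340/2 = 3670 N/m.
ω_n = √(k_eq/m) = √(3670/11.8) = √311.0 = 17.64 rad/s.
T_n = 2π/ω_n = 6.283/17.64 = 0.3563 s.

0.356 s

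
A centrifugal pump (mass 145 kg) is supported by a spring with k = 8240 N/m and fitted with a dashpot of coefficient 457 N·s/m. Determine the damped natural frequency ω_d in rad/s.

7.37 rad/s

ω_n = √(k/m) = √(8240/145) = 7.538 rad/s.
Critical damping c_c = 2√(k·m) = 2√(8240 × 145) = 2186 N·s/m, so ζ = c/c_c = 457/2186 = 0.2090.
ω_d = ω_n√(1 − ζ²) = 7.538 × √(1 − 0.0437) = 7.372 rad/s.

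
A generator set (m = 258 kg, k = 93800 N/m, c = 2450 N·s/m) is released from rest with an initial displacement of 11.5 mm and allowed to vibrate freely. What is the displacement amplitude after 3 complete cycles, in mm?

ζ = c/(2√(km)) = 2450/(2√(93800 × 258)) = 2450/9839 = 0.2490.
Logarithmic decrement δ = 2πζ/√(1 − ζ²) = 2π × 0.2490/√(1 − 0.0620) = 1.615.
After n cycles, x_n/x₀ = e^(−nδ), so x_3 = 11.5 × e^(−3 × 1.615) = 11.5 × 0.007856 = 0.09034 mm.

0.0903 mm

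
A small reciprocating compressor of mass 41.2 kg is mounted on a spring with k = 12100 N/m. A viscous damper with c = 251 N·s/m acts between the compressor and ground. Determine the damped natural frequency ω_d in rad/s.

ω_n = √(k/m) = √(12100/41.2) = 17.14 rad/s.
Critical damping c_c = 2√(k·m) = 2√(12100 × 41.2) = 1412 N·s/m, so ζ = c/c_c = 251/1412 = 0.1777.
ω_d = ω_n√(1 − ζ²) = 17.14 × √(1 − 0.0316) = 16.86 rad/s.

16.9 rad/s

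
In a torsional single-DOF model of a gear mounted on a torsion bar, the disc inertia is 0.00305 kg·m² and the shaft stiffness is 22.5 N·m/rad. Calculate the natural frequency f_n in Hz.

ω_n = √(k_t/J) = √(22.5/0.00305) = √7377 = 85.89 rad/s.
f_n = ω_n/(2π) = 85.89/6.283 = 13.67 Hz.

13.7 Hz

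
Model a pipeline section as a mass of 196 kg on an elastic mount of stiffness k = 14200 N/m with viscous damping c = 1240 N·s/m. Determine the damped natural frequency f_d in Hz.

1.26 Hz

ω_n = √(k/m) = √(14200/196) = 8.512 rad/s.
Critical damping c_c = 2√(k·m) = 2√(14200 × 196) = 3337 N·s/m, so ζ = c/c_c = 1240/3337 = 0.3716.
ω_d = ω_n√(1 − ζ²) = 8.512 × √(1 − 0.138) = 7.902 rad/s.
f_d = ω_d/(2π) = 1.258 Hz.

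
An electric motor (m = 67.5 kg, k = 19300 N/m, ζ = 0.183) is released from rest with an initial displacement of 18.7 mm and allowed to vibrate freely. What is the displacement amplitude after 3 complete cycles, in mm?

Logarithmic decrement δ = 2πζ/√(1 − ζ²) = 2π × 0.1830/√(1 − 0.0335) = 1.170.
After n cycles, x_n/x₀ = e^(−nδ), so x_3 = 18.7 × e^(−3 × 1.170) = 18.7 × 0.02994 = 0.5598 mm.

0.560 mm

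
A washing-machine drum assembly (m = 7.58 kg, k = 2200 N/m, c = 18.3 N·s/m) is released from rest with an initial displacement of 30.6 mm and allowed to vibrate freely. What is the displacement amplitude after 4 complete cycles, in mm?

5.13 mm

ζ = c/(2√(km)) = 18.3/(2√(2200 × 7.58)) = 18.3/258.3 = 0.07086.
Logarithmic decrement δ = 2πζ/√(1 − ζ²) = 2π × 0.07086/√(1 − 0.00502) = 0.4463.
After n cycles, x_n/x₀ = e^(−nδ), so x_4 = 30.6 × e^(−4 × 0.4463) = 30.6 × 0.1677 = 5.133 mm.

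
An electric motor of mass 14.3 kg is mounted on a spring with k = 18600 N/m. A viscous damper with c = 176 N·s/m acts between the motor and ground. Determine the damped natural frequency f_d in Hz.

ω_n = √(k/m) = √(18600/14.3) = 36.07 rad/s.
Critical damping c_c = 2√(k·m) = 2√(18600 × 14.3) = 1031 N·s/m, so ζ = c/c_c = 176/1031 = 0.1706.
ω_d = ω_n√(1 − ζ²) = 36.07 × √(1 − 0.0291) = 35.54 rad/s.
f_d = ω_d/(2π) = 5.656 Hz.

5.66 Hz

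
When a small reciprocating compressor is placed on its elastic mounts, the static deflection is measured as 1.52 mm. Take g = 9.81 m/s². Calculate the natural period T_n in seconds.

0.0782 s

ω_n = √(g/δ_st) = √(9.81/0.00152) = √6454 = 80.34 rad/s.
T_n = 2π/ω_n = 6.283/80.34 = 0.07821 s.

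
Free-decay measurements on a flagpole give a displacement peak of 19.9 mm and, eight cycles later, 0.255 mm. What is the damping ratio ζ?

Logarithmic decrement δ = (1/n)·ln(x₀/x_n) = (1/8)·ln(19.9/0.255) = (1/8)·ln(78.04) = 0.5447.
ζ = δ/√(4π² + δ²) = 0.5447/√(39.48 + 0.297) = 0.5447/6.307 = 0.08636.

0.0864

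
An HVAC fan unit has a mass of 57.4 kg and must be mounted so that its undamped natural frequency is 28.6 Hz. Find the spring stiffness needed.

ω_n = 2πf_n = 2π × 28.6 = 179.7 rad/s.
k = m·ω_n² = 57.4 × 179.7² = 57.4 × 32290 = 1854000 N/m.

1850000 N/m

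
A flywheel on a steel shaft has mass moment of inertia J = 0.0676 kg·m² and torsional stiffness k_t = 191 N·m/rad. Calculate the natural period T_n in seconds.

ω_n = √(k_t/J) = √(191/0.0676) = √2825 = 53.15 rad/s.
T_n = 2π/ω_n = 6.283/53.15 = 0.1182 s.

0.118 s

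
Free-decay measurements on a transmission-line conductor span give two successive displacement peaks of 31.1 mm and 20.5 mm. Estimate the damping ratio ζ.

0.0662

Logarithmic decrement δ = (1/n)·ln(x₀/x_n) = (1/1)·ln(31.1/20.5) = (1/1)·ln(1.517) = 0.4168.
ζ = δ/√(4π² + δ²) = 0.4168/√(39.48 + 0.174) = 0.4168/6.297 = 0.06619.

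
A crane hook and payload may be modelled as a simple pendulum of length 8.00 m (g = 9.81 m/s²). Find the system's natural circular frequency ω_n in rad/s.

1.11 rad/s

For a simple pendulum ω_n = √(g/L) = √(9.81/8.00) = √1.226 = 1.107 rad/s.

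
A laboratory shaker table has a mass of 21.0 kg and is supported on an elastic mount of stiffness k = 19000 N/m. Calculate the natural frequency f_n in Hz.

ω_n = √(k/m) = √(19000/21.0) = √904.8 = 30.08 rad/s.
f_n = ω_n/(2π) = 30.08/6.283 = 4.787 Hz.

4.79 Hz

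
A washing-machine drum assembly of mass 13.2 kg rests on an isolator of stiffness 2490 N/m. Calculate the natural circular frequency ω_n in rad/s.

ω_n = √(k/m) = √(2490/13.2) = √188.6 = 13.73 rad/s.

13.7 rad/s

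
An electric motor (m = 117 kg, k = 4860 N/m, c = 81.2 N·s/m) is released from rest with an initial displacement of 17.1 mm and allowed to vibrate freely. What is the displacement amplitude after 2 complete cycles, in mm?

ζ = c/(2√(km)) = 81.2/(2√(4860 × 117)) = 81.2/1508 = 0.05384.
Logarithmic decrement δ = 2πζ/√(1 − ζ²) = 2π × 0.05384/√(1 − 0.00290) = 0.3388.
After n cycles, x_n/x₀ = e^(−nδ), so x_2 = 17.1 × e^(−2 × 0.3388) = 17.1 × 0.5078 = 8.684 mm.

8.68 mm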